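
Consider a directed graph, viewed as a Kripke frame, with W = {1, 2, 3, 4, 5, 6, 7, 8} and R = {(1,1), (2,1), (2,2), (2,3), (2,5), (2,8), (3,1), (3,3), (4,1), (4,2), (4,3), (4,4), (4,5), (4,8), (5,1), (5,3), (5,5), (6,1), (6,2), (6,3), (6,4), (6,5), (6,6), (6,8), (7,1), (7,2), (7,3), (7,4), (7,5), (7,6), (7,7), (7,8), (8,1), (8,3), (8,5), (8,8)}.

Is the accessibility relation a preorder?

Yes

Reflexive: yes — every world is R-related to itself.
Transitive: yes — every two-step R-path is closed by a direct edge.
So R is a preorder.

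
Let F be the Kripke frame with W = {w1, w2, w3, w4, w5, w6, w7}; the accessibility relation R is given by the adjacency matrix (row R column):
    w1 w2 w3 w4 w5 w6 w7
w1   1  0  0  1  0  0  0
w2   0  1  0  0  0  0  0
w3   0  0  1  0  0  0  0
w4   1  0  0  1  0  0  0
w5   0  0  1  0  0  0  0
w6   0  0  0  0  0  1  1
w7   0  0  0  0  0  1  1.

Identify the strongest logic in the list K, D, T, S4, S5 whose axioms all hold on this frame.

Serial (axiom D): yes — every world has a successor (e.g. w1 R w1).
Reflexive (axiom T): no — w5 is not related to itself.
Transitive (axiom 4): yes — every two-step R-path is closed by a direct edge.
Euclidean (axiom 5): yes — any two successors of a common world are R-related.
So F validates K, D; T would additionally require R to be reflexive. The strongest is D.

D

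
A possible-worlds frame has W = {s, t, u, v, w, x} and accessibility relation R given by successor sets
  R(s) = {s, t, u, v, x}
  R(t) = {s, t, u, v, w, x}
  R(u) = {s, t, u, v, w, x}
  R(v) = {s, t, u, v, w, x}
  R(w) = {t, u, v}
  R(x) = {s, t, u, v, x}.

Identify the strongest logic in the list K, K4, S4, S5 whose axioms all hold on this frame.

K

Transitive (axiom 4): no — s R t and t R w, but not s R w.
Reflexive (axiom T): no — w is not related to itself.
Euclidean (axiom 5): no — t R s and t R w, but not s R w.
So F validates K; K4 would additionally require R to be transitive. The strongest is K.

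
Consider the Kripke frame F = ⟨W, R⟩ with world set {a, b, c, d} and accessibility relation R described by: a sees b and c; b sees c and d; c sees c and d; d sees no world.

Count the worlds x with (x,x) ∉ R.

3

Enumerating: a, b, d.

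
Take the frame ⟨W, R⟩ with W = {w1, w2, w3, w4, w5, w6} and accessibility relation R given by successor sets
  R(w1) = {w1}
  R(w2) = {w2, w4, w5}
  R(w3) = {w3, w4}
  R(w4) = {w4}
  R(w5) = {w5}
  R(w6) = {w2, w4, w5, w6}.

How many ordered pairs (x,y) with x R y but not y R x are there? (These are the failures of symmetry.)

6

Enumerating: (w2,w4), (w2,w5), (w3,w4), (w6,w2), (w6,w4), (w6,w5).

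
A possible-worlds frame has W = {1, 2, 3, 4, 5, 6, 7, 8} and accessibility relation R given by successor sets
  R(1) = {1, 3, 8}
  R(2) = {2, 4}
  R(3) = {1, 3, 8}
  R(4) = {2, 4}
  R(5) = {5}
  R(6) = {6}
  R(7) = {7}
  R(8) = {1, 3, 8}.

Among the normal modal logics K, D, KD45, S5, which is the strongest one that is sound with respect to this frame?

Serial (axiom D): yes — every world has a successor (e.g. 1 R 1).
Euclidean (axiom 5): yes — any two successors of a common world are R-related.
Transitive (axiom 4): yes — every two-step R-path is closed by a direct edge.
Reflexive (axiom T): yes — every world is R-related to itself.
So F validates K, D, KD45, S5. The strongest is S5.

S5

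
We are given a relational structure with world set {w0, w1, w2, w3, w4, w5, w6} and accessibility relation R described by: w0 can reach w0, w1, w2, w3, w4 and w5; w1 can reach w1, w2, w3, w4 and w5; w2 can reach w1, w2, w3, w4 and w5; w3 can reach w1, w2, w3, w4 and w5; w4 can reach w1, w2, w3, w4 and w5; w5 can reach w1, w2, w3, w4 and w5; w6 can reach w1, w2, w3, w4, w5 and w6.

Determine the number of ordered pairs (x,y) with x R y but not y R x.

Enumerating: (w0,w1), (w0,w2), (w0,w3), (w0,w4), (w0,w5), (w6,w1), (w6,w2), (w6,w3), (w6,w4), (w6,w5).

10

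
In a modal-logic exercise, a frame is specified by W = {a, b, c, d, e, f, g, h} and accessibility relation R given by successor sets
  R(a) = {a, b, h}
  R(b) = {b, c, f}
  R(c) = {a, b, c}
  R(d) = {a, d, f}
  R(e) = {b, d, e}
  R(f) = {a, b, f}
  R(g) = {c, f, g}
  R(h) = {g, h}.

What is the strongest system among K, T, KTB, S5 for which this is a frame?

T

Reflexive (axiom T): yes — every world is R-related to itself.
Symmetric (axiom B): no — a R b but not b R a.
Euclidean (axiom 5): no — a R b and a R h, but not b R h.
So F validates K, T; KTB would additionally require R to be symmetric. The strongest is T.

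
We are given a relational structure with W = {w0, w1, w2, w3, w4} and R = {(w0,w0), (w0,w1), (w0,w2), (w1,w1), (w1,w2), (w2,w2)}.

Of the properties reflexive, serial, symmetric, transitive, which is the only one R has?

Reflexive: no — w3 is not related to itself.
Serial: no — w3 has no R-successor.
Symmetric: no — w0 R w1 but not w1 R w0.
Transitive: yes — every two-step R-path is closed by a direct edge.
Only transitive holds.

transitive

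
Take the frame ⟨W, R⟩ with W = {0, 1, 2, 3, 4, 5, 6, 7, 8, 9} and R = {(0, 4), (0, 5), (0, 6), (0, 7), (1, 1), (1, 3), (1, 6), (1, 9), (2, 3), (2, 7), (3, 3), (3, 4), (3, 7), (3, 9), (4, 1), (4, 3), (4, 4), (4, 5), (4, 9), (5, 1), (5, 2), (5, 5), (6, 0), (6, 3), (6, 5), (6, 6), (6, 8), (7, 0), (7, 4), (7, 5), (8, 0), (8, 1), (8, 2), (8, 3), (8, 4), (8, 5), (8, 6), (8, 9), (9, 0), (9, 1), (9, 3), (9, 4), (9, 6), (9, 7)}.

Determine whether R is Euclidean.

Euclidean: no — 0 R 4 and 0 R 6, but not 4 R 6.

No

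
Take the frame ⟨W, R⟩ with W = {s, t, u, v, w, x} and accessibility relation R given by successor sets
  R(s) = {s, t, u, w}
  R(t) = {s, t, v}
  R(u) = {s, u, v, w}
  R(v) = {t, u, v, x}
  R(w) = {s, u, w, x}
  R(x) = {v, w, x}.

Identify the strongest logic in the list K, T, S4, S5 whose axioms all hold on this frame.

Reflexive (axiom T): yes — every world is R-related to itself.
Transitive (axiom 4): no — s R t and t R v, but not s R v.
Euclidean (axiom 5): no — s R t and s R u, but not t R u.
So F validates K, T; S4 would additionally require R to be transitive. The strongest is T.

T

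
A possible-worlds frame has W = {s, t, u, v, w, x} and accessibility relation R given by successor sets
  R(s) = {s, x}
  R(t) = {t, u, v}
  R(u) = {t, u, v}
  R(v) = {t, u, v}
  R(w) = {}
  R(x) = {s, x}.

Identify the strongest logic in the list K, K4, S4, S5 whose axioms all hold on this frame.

K4

Transitive (axiom 4): yes — every two-step R-path is closed by a direct edge.
Reflexive (axiom T): no — w is not related to itself.
Euclidean (axiom 5): yes — any two successors of a common world are R-related.
So F validates K, K4; S4 would additionally require R to be reflexive. The strongest is K4.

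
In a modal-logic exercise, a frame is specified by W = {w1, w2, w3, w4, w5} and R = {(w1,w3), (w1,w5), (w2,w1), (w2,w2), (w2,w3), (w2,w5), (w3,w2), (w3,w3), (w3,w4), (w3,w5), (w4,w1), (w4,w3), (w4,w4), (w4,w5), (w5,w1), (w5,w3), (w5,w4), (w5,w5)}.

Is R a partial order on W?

No

Reflexive: no — w1 is not related to itself.
Transitive: no — w1 R w3 and w3 R w2, but not w1 R w2.
Antisymmetric: no — w1 R w5 and w5 R w1 with w1 ≠ w5.
So R is not a partial order.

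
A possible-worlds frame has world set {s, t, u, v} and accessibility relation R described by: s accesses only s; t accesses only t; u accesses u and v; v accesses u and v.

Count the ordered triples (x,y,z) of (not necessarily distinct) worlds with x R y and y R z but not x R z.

0

R is transitive; there are no such tuples.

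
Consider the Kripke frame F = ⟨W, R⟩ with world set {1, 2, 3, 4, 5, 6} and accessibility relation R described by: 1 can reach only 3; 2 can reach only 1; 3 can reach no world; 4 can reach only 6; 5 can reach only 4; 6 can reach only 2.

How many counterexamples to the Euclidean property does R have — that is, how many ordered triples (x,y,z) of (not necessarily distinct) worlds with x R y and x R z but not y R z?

5

Enumerating: (1,3,3), (2,1,1), (4,6,6), (5,4,4), (6,2,2).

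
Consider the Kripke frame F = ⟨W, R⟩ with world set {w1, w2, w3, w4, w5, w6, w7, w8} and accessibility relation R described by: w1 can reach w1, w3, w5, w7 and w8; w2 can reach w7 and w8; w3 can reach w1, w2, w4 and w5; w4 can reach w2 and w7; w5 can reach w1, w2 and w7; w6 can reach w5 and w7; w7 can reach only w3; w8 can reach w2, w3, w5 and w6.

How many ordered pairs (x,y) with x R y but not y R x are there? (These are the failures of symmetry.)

Enumerating: (w1,w7), (w1,w8), (w2,w7), (w3,w2), (w3,w4), (w3,w5), (w4,w2), (w4,w7), (w5,w2), (w5,w7), (w6,w5), (w6,w7), (w7,w3), (w8,w3), (w8,w5), (w8,w6).

16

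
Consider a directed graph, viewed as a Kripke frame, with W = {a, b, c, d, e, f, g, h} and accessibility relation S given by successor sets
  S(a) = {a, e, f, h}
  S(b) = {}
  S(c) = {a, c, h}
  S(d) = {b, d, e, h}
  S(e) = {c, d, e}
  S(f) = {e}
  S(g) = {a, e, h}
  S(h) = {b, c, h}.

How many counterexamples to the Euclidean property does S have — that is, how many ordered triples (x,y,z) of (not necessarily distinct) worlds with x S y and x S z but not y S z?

30

Enumerating: (a,e,a), (a,e,f), (a,e,h), (a,f,a), (a,f,f), (a,f,h), (a,h,a), (a,h,e), (a,h,f), (c,a,c), (c,h,a), (d,b,b), … and 18 more.
Total: 30.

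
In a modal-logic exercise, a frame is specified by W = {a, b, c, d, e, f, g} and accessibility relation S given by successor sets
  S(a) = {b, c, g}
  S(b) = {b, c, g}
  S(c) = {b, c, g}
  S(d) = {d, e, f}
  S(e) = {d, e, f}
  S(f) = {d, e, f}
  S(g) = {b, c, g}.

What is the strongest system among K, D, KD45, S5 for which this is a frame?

KD45

Serial (axiom D): yes — every world has a successor (e.g. a S b).
Euclidean (axiom 5): yes — any two successors of a common world are S-related.
Transitive (axiom 4): yes — every two-step S-path is closed by a direct edge.
Reflexive (axiom T): no — a is not related to itself.
So F validates K, D, KD45; S5 would additionally require S to be reflexive. The strongest is KD45.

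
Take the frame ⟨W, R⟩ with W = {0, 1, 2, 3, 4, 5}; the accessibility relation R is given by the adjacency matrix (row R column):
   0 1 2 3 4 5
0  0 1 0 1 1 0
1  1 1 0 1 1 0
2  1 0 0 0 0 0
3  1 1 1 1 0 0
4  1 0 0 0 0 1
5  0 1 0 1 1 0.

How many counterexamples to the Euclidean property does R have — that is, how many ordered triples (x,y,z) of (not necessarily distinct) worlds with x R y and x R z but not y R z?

24

Enumerating: (0,3,4), (0,4,1), (0,4,3), (0,4,4), (1,0,0), (1,3,4), (1,4,1), (1,4,3), (1,4,4), (2,0,0), (3,0,0), (3,0,2), … and 12 more.
Total: 24.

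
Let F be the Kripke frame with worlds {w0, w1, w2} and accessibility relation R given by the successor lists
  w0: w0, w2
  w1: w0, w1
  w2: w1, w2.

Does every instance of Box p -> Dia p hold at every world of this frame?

Yes

By correspondence theory, D is valid on a frame iff R is serial.
Serial: yes — every world has a successor (e.g. w0 R w0).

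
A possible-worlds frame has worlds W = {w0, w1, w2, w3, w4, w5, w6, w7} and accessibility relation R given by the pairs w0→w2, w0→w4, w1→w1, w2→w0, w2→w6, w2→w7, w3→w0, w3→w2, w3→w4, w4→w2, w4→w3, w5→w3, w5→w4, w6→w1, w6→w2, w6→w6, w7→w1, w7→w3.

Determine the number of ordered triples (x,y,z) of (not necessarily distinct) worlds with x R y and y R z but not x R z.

Enumerating: (w0,w2,w0), (w0,w2,w6), (w0,w2,w7), (w0,w4,w3), (w2,w0,w2), (w2,w0,w4), (w2,w6,w1), (w2,w6,w2), (w2,w7,w1), (w2,w7,w3), (w3,w2,w6), (w3,w2,w7), … and 14 more.
Total: 26.

26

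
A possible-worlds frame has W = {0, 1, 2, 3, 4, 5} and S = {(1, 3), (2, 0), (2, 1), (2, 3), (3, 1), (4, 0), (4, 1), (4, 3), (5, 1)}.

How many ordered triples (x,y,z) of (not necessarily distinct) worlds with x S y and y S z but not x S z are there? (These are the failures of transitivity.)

Enumerating: (1,3,1), (3,1,3), (5,1,3).

3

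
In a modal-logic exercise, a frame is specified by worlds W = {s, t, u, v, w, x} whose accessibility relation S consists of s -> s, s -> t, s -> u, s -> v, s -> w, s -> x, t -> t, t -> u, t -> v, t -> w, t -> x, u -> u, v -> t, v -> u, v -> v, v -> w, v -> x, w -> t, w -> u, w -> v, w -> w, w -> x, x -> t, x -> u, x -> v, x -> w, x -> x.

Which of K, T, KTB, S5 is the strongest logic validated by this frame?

Reflexive (axiom T): yes — every world is S-related to itself.
Symmetric (axiom B): no — s S t but not t S s.
Euclidean (axiom 5): no — s S u and s S t, but not u S t.
So F validates K, T; KTB would additionally require S to be symmetric. The strongest is T.

T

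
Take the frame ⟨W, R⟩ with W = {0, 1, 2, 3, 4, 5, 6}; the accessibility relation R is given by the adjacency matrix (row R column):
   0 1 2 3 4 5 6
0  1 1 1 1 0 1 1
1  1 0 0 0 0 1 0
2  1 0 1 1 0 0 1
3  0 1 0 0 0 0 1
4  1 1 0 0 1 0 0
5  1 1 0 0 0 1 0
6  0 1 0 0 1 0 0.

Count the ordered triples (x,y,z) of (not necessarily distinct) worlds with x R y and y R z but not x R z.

Enumerating: (0,6,4), (1,0,1), (1,0,2), (1,0,3), (1,0,6), (1,5,1), (2,0,1), (2,0,5), (2,3,1), (2,6,1), (2,6,4), (3,1,0), … and 13 more.
Total: 25.

25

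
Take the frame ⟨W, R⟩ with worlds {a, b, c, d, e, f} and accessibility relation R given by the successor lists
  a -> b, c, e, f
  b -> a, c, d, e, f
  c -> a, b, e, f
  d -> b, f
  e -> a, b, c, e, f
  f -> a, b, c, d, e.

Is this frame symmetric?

Symmetric: yes — every pair in R has its reverse in R.

Yes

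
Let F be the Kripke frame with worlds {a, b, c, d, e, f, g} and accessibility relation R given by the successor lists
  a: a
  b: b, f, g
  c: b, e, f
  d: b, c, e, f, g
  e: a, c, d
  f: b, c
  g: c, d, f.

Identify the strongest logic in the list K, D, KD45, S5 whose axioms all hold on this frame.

D

Serial (axiom D): yes — every world has a successor (e.g. a R a).
Euclidean (axiom 5): no — b R f and b R g, but not f R g.
Transitive (axiom 4): no — b R f and f R c, but not b R c.
Reflexive (axiom T): no — c is not related to itself.
So F validates K, D; KD45 would additionally require R to be Euclidean and transitive. The strongest is D.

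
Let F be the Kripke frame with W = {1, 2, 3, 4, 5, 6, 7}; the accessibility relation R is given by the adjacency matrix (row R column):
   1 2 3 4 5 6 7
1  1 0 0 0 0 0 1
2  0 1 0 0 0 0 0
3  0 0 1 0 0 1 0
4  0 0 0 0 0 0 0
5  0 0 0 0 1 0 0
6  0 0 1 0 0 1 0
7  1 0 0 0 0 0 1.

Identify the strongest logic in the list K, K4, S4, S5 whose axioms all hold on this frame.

K4

Transitive (axiom 4): yes — every two-step R-path is closed by a direct edge.
Reflexive (axiom T): no — 4 is not related to itself.
Euclidean (axiom 5): yes — any two successors of a common world are R-related.
So F validates K, K4; S4 would additionally require R to be reflexive. The strongest is K4.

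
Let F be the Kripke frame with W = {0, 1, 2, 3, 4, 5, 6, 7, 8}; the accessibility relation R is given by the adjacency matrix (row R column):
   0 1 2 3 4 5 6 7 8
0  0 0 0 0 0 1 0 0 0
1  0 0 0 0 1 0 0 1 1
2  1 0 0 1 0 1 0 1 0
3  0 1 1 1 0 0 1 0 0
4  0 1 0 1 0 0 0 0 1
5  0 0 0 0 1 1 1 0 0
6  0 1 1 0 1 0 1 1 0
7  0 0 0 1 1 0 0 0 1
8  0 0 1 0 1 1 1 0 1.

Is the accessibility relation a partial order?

Reflexive: no — 0 is not related to itself.
Transitive: no — 0 R 5 and 5 R 4, but not 0 R 4.
Antisymmetric: no — 1 R 4 and 4 R 1 with 1 ≠ 4.
So R is not a partial order.

No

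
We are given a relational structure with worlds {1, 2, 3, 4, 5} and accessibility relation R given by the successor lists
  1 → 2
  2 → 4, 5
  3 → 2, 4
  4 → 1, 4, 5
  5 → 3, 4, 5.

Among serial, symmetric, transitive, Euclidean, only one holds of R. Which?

Serial: yes — every world has a successor (e.g. 1 R 2).
Symmetric: no — 1 R 2 but not 2 R 1.
Transitive: no — 1 R 2 and 2 R 4, but not 1 R 4.
Euclidean: no — 3 R 4 and 3 R 2, but not 4 R 2.
Only serial holds.

serial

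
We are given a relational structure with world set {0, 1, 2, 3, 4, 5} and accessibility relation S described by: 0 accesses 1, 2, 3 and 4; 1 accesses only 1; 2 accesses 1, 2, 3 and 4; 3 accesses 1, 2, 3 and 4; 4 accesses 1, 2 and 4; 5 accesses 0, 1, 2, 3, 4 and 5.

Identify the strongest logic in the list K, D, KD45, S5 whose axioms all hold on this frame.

Serial (axiom D): yes — every world has a successor (e.g. 0 S 1).
Euclidean (axiom 5): no — 0 S 1 and 0 S 2, but not 1 S 2.
Transitive (axiom 4): no — 4 S 2 and 2 S 3, but not 4 S 3.
Reflexive (axiom T): no — 0 is not related to itself.
So F validates K, D; KD45 would additionally require S to be Euclidean and transitive. The strongest is D.

D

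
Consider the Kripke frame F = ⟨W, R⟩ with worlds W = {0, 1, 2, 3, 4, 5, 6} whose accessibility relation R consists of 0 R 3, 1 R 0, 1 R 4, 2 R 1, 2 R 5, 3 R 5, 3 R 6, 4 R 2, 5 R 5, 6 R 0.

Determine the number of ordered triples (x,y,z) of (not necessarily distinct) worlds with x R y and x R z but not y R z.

Enumerating: (0,3,3), (1,0,0), (1,0,4), (1,4,0), (1,4,4), (2,1,1), (2,1,5), (2,5,1), (3,5,6), (3,6,5), (3,6,6), (4,2,2), (6,0,0).

13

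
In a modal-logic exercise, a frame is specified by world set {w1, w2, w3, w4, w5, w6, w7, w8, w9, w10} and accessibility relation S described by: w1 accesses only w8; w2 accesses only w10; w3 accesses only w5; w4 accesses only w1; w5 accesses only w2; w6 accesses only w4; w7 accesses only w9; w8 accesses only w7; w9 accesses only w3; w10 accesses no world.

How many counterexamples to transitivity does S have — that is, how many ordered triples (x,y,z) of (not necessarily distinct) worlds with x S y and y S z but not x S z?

8

Enumerating: (w1,w8,w7), (w3,w5,w2), (w4,w1,w8), (w5,w2,w10), (w6,w4,w1), (w7,w9,w3), (w8,w7,w9), (w9,w3,w5).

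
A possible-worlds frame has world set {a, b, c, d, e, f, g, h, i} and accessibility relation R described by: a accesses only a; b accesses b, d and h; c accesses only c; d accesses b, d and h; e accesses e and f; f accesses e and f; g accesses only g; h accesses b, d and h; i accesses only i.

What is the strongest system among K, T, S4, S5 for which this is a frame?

S5

Reflexive (axiom T): yes — every world is R-related to itself.
Transitive (axiom 4): yes — every two-step R-path is closed by a direct edge.
Euclidean (axiom 5): yes — any two successors of a common world are R-related.
So F validates K, T, S4, S5. The strongest is S5.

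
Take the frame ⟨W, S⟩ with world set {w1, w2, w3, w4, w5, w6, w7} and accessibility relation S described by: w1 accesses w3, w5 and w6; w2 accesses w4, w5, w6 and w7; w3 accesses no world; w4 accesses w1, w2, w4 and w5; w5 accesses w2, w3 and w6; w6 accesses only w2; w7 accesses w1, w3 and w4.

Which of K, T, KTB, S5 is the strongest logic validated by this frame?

K

Reflexive (axiom T): no — w1 is not related to itself.
Symmetric (axiom B): no — w1 S w3 but not w3 S w1.
Euclidean (axiom 5): no — w1 S w3 and w1 S w5, but not w3 S w5.
So F validates K; T would additionally require S to be reflexive. The strongest is K.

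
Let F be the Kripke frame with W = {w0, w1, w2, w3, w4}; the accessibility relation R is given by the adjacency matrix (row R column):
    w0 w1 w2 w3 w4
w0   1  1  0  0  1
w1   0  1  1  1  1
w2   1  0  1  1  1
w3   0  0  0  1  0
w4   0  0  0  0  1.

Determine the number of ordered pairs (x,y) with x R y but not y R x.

Enumerating: (w0,w1), (w0,w4), (w1,w2), (w1,w3), (w1,w4), (w2,w0), (w2,w3), (w2,w4).

8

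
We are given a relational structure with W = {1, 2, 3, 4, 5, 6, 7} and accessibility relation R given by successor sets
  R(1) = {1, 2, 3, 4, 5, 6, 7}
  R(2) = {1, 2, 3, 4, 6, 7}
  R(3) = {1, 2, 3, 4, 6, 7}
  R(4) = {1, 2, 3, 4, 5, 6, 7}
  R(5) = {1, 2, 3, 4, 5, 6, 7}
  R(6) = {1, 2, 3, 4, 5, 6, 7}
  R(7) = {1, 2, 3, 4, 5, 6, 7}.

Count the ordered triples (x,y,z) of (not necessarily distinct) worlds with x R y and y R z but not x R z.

Enumerating: (2,1,5), (2,4,5), (2,6,5), (2,7,5), (3,1,5), (3,4,5), (3,6,5), (3,7,5).

8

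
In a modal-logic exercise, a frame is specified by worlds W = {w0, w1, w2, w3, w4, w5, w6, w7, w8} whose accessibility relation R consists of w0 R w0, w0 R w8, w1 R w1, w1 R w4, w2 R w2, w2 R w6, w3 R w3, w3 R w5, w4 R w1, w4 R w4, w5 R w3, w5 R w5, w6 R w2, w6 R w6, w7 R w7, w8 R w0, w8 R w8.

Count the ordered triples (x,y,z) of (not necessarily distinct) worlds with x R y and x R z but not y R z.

R is Euclidean; there are no such tuples.

0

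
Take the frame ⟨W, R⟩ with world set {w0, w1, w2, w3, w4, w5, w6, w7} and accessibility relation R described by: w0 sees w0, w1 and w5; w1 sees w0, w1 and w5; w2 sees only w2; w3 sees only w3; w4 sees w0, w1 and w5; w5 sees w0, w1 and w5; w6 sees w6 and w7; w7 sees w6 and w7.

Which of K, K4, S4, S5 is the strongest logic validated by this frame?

K4

Transitive (axiom 4): yes — every two-step R-path is closed by a direct edge.
Reflexive (axiom T): no — w4 is not related to itself.
Euclidean (axiom 5): yes — any two successors of a common world are R-related.
So F validates K, K4; S4 would additionally require R to be reflexive. The strongest is K4.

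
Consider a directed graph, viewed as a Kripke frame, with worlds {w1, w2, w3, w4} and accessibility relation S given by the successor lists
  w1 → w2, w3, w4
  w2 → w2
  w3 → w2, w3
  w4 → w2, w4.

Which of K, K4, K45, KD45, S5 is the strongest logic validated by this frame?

K4

Transitive (axiom 4): yes — every two-step S-path is closed by a direct edge.
Euclidean (axiom 5): no — w1 S w2 and w1 S w3, but not w2 S w3.
Serial (axiom D): yes — every world has a successor (e.g. w1 S w2).
Reflexive (axiom T): no — w1 is not related to itself.
So F validates K, K4; K45 would additionally require S to be Euclidean. The strongest is K4.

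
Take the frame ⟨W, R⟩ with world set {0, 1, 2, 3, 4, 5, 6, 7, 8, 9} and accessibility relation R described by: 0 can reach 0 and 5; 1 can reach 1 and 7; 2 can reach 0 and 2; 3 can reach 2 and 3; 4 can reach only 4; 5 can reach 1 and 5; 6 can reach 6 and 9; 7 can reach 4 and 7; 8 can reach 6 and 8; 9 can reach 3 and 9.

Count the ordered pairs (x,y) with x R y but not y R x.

9

Enumerating: (0,5), (1,7), (2,0), (3,2), (5,1), (6,9), (7,4), (8,6), (9,3).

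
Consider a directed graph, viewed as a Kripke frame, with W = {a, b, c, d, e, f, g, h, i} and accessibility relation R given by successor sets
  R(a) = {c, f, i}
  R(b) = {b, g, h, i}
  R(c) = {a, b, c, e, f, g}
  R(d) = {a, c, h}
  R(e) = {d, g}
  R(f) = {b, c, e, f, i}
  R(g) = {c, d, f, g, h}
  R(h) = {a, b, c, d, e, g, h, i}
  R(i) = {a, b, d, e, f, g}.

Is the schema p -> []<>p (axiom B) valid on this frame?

Axiom B corresponds to the accessibility relation being symmetric.
Symmetric: no — a R f but not f R a.

No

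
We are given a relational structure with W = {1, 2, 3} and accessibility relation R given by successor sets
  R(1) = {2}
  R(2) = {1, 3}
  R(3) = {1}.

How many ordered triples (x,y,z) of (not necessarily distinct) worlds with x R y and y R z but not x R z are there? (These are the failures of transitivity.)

Enumerating: (1,2,1), (1,2,3), (2,1,2), (3,1,2).

4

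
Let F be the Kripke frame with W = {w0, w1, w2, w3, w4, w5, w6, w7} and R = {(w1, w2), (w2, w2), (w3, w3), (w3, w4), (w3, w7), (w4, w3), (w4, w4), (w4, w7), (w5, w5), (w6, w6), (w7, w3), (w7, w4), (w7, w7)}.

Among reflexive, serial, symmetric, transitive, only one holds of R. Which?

transitive

Reflexive: no — w0 is not related to itself.
Serial: no — w0 has no R-successor.
Symmetric: no — w1 R w2 but not w2 R w1.
Transitive: yes — every two-step R-path is closed by a direct edge.
Only transitive holds.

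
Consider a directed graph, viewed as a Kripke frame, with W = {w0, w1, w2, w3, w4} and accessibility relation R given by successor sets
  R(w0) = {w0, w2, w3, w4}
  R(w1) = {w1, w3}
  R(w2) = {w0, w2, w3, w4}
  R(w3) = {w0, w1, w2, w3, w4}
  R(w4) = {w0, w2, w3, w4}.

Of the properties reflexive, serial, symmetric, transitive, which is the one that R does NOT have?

transitive

Reflexive: yes — every world is R-related to itself.
Serial: yes — every world has a successor (e.g. w0 R w0).
Symmetric: yes — every pair in R has its reverse in R.
Transitive: no — w0 R w3 and w3 R w1, but not w0 R w1.
Only transitive fails.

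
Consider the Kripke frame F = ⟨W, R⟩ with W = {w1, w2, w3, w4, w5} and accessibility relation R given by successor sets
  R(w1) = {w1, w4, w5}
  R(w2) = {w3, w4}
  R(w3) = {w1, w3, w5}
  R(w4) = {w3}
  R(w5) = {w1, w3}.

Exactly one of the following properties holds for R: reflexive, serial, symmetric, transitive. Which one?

serial

Reflexive: no — w2 is not related to itself.
Serial: yes — every world has a successor (e.g. w1 R w1).
Symmetric: no — w1 R w4 but not w4 R w1.
Transitive: no — w1 R w4 and w4 R w3, but not w1 R w3.
Only serial holds.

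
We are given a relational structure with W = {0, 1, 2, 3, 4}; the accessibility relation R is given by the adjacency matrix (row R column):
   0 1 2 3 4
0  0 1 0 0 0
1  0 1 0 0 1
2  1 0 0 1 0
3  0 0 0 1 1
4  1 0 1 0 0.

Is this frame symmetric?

No

Symmetric: no — 0 R 1 but not 1 R 0.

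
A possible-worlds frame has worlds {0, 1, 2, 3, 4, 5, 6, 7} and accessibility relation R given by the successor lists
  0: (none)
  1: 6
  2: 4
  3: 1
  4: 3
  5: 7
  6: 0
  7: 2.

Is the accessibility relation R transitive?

No

Transitive: no — 1 R 6 and 6 R 0, but not 1 R 0.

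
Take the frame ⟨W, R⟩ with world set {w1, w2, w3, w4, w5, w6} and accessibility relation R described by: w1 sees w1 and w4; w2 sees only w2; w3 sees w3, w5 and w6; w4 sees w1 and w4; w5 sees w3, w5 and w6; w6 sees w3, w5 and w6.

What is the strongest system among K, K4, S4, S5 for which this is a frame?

Transitive (axiom 4): yes — every two-step R-path is closed by a direct edge.
Reflexive (axiom T): yes — every world is R-related to itself.
Euclidean (axiom 5): yes — any two successors of a common world are R-related.
So F validates K, K4, S4, S5. The strongest is S5.

S5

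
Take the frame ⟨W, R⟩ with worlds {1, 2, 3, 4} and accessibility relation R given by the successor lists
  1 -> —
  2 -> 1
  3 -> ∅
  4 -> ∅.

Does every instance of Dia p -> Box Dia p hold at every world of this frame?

The schema 5 characterises exactly the Euclidean frames.
Euclidean: no — 2 R 1 and 2 R 1, but not 1 R 1.

No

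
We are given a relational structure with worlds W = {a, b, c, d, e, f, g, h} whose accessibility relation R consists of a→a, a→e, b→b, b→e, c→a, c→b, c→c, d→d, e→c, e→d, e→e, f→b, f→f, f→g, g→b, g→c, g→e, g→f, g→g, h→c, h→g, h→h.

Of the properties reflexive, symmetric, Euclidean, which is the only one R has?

reflexive

Reflexive: yes — every world is R-related to itself.
Symmetric: no — a R e but not e R a.
Euclidean: no — c R a and c R b, but not a R b.
Only reflexive holds.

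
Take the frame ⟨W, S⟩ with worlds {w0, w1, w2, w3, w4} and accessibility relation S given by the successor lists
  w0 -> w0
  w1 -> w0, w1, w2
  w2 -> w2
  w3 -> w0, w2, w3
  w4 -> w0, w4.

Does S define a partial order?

Reflexive: yes — every world is S-related to itself.
Transitive: yes — every two-step S-path is closed by a direct edge.
Antisymmetric: yes — no distinct pair is related both ways.
So S is a partial order.

Yes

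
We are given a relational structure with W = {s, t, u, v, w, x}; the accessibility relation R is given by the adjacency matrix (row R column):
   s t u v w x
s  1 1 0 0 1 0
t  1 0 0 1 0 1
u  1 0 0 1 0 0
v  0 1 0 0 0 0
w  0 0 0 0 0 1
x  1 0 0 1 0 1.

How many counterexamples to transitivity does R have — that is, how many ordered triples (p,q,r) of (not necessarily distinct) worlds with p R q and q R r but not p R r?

17

Enumerating: (s,t,v), (s,t,x), (s,w,x), (t,s,t), (t,s,w), (t,v,t), (u,s,t), (u,s,w), (u,v,t), (v,t,s), (v,t,v), (v,t,x), (w,x,s), (w,x,v), (x,s,t), (x,s,w), (x,v,t).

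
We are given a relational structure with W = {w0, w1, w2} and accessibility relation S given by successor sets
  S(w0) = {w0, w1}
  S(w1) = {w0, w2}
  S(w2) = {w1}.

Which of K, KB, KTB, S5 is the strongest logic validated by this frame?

KB

Symmetric (axiom B): yes — every pair in S has its reverse in S.
Reflexive (axiom T): no — w1 is not related to itself.
Euclidean (axiom 5): no — w1 S w0 and w1 S w2, but not w0 S w2.
So F validates K, KB; KTB would additionally require S to be reflexive. The strongest is KB.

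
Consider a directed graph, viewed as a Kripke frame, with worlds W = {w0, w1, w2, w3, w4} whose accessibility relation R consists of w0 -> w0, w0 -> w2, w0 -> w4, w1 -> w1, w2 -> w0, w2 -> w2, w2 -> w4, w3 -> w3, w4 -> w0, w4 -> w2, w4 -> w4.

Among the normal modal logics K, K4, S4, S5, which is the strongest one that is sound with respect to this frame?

Transitive (axiom 4): yes — every two-step R-path is closed by a direct edge.
Reflexive (axiom T): yes — every world is R-related to itself.
Euclidean (axiom 5): yes — any two successors of a common world are R-related.
So F validates K, K4, S4, S5. The strongest is S5.

S5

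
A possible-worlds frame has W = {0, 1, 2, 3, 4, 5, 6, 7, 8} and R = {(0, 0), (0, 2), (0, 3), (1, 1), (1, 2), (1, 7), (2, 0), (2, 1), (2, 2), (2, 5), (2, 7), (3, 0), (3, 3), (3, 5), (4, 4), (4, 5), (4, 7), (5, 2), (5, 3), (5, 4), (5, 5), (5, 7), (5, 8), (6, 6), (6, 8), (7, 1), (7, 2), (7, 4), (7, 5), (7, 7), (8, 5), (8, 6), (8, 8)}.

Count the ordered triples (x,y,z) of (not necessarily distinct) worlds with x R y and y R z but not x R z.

Enumerating: (0,2,1), (0,2,5), (0,2,7), (0,3,5), (1,2,0), (1,2,5), (1,7,4), (1,7,5), (2,0,3), (2,5,3), (2,5,4), (2,5,8), … and 24 more.
Total: 36.

36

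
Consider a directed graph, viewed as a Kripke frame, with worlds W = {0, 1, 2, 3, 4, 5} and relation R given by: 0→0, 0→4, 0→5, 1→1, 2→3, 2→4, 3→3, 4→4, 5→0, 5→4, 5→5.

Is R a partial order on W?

No

Reflexive: no — 2 is not related to itself.
Transitive: yes — every two-step R-path is closed by a direct edge.
Antisymmetric: no — 0 R 5 and 5 R 0 with 0 ≠ 5.
So R is not a partial order.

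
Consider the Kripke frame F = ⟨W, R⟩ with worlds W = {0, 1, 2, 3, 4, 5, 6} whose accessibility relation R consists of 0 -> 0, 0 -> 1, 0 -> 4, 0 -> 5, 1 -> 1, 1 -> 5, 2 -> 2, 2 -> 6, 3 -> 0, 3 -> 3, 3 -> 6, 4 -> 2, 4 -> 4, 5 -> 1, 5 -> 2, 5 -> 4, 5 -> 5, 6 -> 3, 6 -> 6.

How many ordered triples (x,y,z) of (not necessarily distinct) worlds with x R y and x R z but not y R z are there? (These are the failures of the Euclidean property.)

Enumerating: (0,1,0), (0,1,4), (0,4,0), (0,4,1), (0,4,5), (0,5,0), (2,6,2), (3,0,3), (3,0,6), (3,6,0), (4,2,4), (5,1,2), (5,1,4), (5,2,1), (5,2,4), (5,2,5), (5,4,1), (5,4,5).

18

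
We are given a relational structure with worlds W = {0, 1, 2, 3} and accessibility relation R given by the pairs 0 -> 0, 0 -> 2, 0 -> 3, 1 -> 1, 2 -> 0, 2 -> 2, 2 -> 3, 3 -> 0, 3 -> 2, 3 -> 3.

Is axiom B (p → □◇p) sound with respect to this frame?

Yes

The schema B characterises exactly the symmetric frames.
Symmetric: yes — every pair in R has its reverse in R.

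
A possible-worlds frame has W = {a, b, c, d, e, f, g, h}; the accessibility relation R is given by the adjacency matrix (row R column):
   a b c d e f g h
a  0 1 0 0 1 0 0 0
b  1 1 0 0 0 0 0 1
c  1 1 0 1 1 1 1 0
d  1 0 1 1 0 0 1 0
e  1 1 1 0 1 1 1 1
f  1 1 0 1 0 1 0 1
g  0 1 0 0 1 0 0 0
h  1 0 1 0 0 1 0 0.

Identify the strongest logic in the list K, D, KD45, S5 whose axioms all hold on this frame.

Serial (axiom D): yes — every world has a successor (e.g. a R b).
Euclidean (axiom 5): no — a R b and a R e, but not b R e.
Transitive (axiom 4): no — a R b and b R h, but not a R h.
Reflexive (axiom T): no — a is not related to itself.
So F validates K, D; KD45 would additionally require R to be Euclidean and transitive. The strongest is D.

D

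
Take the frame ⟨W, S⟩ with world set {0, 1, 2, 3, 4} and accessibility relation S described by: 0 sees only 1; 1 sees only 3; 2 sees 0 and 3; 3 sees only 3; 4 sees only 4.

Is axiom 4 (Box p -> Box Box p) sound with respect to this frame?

The schema 4 characterises exactly the transitive frames.
Transitive: no — 0 S 1 and 1 S 3, but not 0 S 3.

No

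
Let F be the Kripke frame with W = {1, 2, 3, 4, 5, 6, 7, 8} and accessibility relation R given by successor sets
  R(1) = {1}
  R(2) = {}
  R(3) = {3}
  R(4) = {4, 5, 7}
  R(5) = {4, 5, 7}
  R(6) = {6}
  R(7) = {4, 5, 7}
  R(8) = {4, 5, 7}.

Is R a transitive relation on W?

Transitive: yes — every two-step R-path is closed by a direct edge.

Yes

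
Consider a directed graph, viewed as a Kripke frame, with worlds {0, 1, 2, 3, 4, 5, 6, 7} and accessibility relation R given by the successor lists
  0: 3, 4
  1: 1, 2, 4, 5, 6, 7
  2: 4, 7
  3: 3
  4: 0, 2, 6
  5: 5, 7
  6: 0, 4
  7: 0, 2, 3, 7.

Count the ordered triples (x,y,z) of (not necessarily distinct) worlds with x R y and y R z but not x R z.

Enumerating: (0,4,0), (0,4,2), (0,4,6), (1,4,0), (1,6,0), (1,7,0), (1,7,3), (2,4,0), (2,4,2), (2,4,6), (2,7,0), (2,7,2), … and 14 more.
Total: 26.

26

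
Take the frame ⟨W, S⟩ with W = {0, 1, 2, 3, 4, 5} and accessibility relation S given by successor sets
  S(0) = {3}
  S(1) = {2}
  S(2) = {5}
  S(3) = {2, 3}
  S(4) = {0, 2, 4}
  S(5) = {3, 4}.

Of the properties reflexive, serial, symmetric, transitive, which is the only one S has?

Reflexive: no — 0 is not related to itself.
Serial: yes — every world has a successor (e.g. 0 S 3).
Symmetric: no — 0 S 3 but not 3 S 0.
Transitive: no — 0 S 3 and 3 S 2, but not 0 S 2.
Only serial holds.

serial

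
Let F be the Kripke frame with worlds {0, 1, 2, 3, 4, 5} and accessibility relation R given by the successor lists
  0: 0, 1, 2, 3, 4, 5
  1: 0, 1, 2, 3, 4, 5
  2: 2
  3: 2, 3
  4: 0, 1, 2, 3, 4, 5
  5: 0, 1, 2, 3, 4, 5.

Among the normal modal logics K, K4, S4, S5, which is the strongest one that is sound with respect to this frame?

S4

Transitive (axiom 4): yes — every two-step R-path is closed by a direct edge.
Reflexive (axiom T): yes — every world is R-related to itself.
Euclidean (axiom 5): no — 0 R 2 and 0 R 1, but not 2 R 1.
So F validates K, K4, S4; S5 would additionally require R to be Euclidean. The strongest is S4.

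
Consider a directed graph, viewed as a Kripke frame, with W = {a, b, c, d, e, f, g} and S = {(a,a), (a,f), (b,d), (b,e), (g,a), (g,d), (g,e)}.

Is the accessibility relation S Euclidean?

No

Euclidean: no — b S d and b S e, but not d S e.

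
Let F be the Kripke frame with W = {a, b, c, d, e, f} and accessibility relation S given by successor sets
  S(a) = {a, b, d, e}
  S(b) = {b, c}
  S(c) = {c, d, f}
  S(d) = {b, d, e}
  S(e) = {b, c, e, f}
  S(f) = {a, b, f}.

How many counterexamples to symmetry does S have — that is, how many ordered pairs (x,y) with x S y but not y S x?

Enumerating: (a,b), (a,d), (a,e), (b,c), (c,d), (c,f), (d,b), (d,e), (e,b), (e,c), (e,f), (f,a), (f,b).

13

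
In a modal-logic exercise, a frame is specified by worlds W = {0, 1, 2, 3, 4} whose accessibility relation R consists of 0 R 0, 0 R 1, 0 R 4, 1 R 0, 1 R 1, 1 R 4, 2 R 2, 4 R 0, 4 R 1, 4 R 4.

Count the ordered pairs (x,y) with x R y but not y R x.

R is symmetric; there are no such tuples.

0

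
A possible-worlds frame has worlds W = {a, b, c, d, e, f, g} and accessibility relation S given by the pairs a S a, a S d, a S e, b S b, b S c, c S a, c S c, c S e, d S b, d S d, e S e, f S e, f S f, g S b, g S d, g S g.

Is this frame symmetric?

No

Symmetric: no — a S d but not d S a.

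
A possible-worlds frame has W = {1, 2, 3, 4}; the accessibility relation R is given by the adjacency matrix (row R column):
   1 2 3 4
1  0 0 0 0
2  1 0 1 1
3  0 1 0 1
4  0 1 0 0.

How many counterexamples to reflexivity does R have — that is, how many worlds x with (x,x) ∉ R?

Enumerating: 1, 2, 3, 4.

4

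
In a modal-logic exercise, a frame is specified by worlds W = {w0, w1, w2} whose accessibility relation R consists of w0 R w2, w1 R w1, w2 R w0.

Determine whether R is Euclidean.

No

Euclidean: no — w0 R w2 and w0 R w2, but not w2 R w2.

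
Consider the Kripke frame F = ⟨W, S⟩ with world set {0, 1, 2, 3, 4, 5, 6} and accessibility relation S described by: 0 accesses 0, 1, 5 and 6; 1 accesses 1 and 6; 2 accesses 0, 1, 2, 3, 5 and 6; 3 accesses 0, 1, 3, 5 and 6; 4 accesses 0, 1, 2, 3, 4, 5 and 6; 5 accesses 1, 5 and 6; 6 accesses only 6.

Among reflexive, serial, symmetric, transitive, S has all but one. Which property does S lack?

symmetric

Reflexive: yes — every world is S-related to itself.
Serial: yes — every world has a successor (e.g. 0 S 0).
Symmetric: no — 0 S 1 but not 1 S 0.
Transitive: yes — every two-step S-path is closed by a direct edge.
Only symmetric fails.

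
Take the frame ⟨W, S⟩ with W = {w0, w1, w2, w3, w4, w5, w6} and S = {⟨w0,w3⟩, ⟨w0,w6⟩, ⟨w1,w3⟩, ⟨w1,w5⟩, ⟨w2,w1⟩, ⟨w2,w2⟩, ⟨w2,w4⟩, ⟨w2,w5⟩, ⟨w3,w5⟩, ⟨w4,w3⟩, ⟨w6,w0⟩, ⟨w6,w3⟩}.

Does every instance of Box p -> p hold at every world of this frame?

By correspondence theory, T is valid on a frame iff S is reflexive.
Reflexive: no — w0 is not related to itself.

No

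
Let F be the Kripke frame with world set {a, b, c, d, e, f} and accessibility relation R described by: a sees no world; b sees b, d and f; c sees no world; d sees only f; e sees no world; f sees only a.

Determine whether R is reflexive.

No

Reflexive: no — a is not related to itself.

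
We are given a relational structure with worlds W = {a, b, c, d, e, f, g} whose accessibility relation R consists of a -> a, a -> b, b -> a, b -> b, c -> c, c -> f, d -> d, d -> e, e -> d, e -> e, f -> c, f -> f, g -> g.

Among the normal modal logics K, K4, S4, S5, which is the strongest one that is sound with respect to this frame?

Transitive (axiom 4): yes — every two-step R-path is closed by a direct edge.
Reflexive (axiom T): yes — every world is R-related to itself.
Euclidean (axiom 5): yes — any two successors of a common world are R-related.
So F validates K, K4, S4, S5. The strongest is S5.

S5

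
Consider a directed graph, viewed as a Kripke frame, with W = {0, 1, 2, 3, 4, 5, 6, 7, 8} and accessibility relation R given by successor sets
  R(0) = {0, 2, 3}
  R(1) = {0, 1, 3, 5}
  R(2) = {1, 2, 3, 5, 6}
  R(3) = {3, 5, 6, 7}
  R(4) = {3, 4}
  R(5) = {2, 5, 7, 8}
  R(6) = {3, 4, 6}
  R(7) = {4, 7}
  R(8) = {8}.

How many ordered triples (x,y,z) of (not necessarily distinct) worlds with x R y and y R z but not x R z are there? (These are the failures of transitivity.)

31

Enumerating: (0,2,1), (0,2,5), (0,2,6), (0,3,5), (0,3,6), (0,3,7), (1,0,2), (1,3,6), (1,3,7), (1,5,2), (1,5,7), (1,5,8), … and 19 more.
Total: 31.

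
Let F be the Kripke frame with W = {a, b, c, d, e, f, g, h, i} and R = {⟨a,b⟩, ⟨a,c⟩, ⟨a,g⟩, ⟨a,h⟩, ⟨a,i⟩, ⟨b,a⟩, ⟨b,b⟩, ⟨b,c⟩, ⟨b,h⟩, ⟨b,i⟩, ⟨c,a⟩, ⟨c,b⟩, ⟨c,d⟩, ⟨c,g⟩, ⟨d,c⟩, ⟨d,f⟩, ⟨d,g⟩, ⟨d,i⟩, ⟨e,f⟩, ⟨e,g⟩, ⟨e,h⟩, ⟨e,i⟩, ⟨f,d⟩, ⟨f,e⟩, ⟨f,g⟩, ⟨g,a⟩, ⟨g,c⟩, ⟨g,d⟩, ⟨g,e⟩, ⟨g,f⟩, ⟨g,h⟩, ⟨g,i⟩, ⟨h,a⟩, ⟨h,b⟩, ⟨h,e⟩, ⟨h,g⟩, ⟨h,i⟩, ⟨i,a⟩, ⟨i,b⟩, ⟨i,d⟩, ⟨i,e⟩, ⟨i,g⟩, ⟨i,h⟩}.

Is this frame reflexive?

Reflexive: no — a is not related to itself.

No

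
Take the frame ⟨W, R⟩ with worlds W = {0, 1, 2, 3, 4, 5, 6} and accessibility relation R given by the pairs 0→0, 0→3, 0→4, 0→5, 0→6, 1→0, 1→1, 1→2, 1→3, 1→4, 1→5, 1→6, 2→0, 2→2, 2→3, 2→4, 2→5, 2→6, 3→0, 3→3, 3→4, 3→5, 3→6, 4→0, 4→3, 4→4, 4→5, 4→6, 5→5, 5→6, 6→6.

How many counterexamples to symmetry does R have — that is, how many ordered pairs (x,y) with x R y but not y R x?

Enumerating: (0,5), (0,6), (1,0), (1,2), (1,3), (1,4), (1,5), (1,6), (2,0), (2,3), (2,4), (2,5), (2,6), (3,5), (3,6), (4,5), (4,6), (5,6).

18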